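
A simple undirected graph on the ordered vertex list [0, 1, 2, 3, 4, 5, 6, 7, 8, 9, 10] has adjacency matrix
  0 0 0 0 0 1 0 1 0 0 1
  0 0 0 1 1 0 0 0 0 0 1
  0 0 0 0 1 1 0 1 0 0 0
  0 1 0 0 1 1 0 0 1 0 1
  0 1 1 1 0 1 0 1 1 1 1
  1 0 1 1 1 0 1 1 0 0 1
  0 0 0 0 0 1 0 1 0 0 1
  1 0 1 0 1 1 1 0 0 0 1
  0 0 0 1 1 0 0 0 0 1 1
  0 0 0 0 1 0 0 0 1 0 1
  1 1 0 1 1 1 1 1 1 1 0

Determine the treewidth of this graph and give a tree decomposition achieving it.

Every bag has size at most 4, so the width is 4 − 1 = 3 and tw(G) ≤ 3. For the lower bound, the 4 vertices {2, 4, 5, 7} are pairwise adjacent, and any tree decomposition puts a clique entirely inside one bag — forcing width ≥ 3. Combining the bounds, tw(G) = 3.

Treewidth 3.
One such decomposition:
Bags: B1 = {3, 4, 5, 10}  B2 = {3, 4, 8, 10}  B3 = {4, 5, 7, 10}  B4 = {4, 8, 9, 10}  B5 = {2, 4, 5, 7}  B6 = {0, 5, 7, 10}  B7 = {5, 6, 7, 10}  B8 = {1, 3, 4, 10}
Tree: B1–B2, B1–B3, B2–B4, B3–B5, B3–B6, B6–B7, B1–B8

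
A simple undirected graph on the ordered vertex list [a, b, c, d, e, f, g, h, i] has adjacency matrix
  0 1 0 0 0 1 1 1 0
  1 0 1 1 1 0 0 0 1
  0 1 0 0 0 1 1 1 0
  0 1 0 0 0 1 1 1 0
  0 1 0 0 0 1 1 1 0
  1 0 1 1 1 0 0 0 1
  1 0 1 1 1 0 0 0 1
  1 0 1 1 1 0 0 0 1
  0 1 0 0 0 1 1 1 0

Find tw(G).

A width-4 tree decomposition is:
Bags: B1 = {b, d, f, g, h}  B2 = {a, b, f, g, h}  B3 = {b, c, f, g, h}  B4 = {b, f, g, h, i}  B5 = {b, e, f, g, h}
Tree: B1–B2, B2–B3, B3–B4, B4–B5
Every bag has size at most 5, so the width is 5 − 1 = 4 and tw(G) ≤ 4. For the lower bound: the 5 vertex sets {d,f}, {a,b}, {c,g}, {h}, {i} are disjoint, each induces a connected subgraph, and every pair is joined by at least one edge of G. Contracting each set to a single vertex therefore yields K_{5} as a minor, and since treewidth is minor-monotone, tw(G) ≥ tw(K_{5}) = 4. Combining the bounds, tw(G) = 4.

4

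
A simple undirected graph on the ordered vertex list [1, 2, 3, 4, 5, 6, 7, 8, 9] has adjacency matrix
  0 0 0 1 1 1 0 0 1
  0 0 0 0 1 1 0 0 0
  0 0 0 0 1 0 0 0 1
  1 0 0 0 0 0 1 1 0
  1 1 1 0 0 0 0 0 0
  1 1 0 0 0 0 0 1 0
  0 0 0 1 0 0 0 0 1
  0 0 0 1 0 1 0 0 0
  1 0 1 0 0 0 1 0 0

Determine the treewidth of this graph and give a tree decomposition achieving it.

Treewidth 3.
One optimal decomposition is:
Bags: B1 = {2, 5, 6, 8}  B2 = {1, 5, 6, 8}  B3 = {1, 4, 5, 8}  B4 = {1, 3, 4, 5}  B5 = {1, 3, 4, 9}  B6 = {3, 4, 7, 9}
Tree: B1–B2, B2–B3, B3–B4, B4–B5, B5–B6

Every bag has size at most 4, so the width is 4 − 1 = 3 and tw(G) ≤ 3. For the lower bound: the 4 vertex sets {2,6,8}, {5}, {1}, {3,4,7,9} are disjoint, each induces a connected subgraph, and every pair is joined by at least one edge of G. Contracting each set to a single vertex therefore yields K_{4} as a minor, and since treewidth is minor-monotone, tw(G) ≥ tw(K_{4}) = 3. Therefore the treewidth is 3.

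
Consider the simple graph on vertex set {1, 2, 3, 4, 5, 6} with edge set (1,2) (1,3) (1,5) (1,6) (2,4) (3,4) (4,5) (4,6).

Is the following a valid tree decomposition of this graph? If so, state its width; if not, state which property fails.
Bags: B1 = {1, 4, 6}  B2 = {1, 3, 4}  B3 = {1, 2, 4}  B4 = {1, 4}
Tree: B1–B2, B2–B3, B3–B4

A tree decomposition must satisfy three properties: every vertex lies in some bag; for every edge, both endpoints lie together in some bag; and for every vertex, the bags containing it form a connected subtree. Here vertex 5 appears in no bag, so the decomposition is invalid.

No — vertex 5 appears in no bag.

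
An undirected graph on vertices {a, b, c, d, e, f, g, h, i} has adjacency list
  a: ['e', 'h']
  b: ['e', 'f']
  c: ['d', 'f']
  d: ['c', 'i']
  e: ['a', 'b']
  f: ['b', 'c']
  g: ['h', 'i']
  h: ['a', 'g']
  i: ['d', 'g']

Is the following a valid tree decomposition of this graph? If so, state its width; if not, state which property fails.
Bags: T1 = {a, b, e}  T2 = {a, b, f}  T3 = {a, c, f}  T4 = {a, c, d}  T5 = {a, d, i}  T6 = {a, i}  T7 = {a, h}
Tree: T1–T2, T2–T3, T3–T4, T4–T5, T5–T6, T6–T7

No — vertex g appears in no bag.

A tree decomposition must satisfy three properties: every vertex lies in some bag; for every edge, both endpoints lie together in some bag; and for every vertex, the bags containing it form a connected subtree. Here vertex g appears in no bag, so the decomposition is invalid.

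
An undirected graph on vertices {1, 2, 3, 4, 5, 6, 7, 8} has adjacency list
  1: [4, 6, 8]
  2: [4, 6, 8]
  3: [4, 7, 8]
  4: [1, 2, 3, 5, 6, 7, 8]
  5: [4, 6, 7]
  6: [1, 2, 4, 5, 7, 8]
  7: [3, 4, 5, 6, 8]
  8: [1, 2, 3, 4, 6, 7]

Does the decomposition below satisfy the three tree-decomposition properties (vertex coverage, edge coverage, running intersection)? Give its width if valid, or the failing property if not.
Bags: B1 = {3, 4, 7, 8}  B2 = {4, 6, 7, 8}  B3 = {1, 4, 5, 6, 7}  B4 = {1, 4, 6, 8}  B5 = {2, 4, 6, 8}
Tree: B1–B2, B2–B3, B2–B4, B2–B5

A tree decomposition must satisfy three properties: every vertex lies in some bag; for every edge, both endpoints lie together in some bag; and for every vertex, the bags containing it form a connected subtree. Here bags containing vertex 1 are not connected in the tree, so the decomposition is invalid.

No — bags containing vertex 1 are not connected in the tree.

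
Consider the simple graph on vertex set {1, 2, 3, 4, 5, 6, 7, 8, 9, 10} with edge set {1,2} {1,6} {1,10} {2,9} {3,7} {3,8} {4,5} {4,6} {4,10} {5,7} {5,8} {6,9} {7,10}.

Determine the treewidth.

A width-2 tree decomposition is:
Bags: B1 = {2, 6, 9}  B2 = {1, 2, 6}  B3 = {1, 4, 6}  B4 = {1, 4, 10}  B5 = {4, 5, 10}  B6 = {5, 7, 10}  B7 = {5, 7, 8}  B8 = {3, 7, 8}
Tree: B1–B2, B2–B3, B3–B4, B4–B5, B5–B6, B6–B7, B7–B8
Each bag holds 3 vertices, so the decomposition has width 2, which upper-bounds the treewidth. The edges 9–2–1–6–9 form a cycle, so G is not a tree and its treewidth is at least 2. Combining the bounds, tw(G) = 2.

2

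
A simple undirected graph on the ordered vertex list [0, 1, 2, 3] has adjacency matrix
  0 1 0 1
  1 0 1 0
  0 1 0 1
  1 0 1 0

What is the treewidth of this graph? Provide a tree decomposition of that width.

Treewidth 2.
One such decomposition:
Bags: B1 = {0, 1, 3}  B2 = {1, 2, 3}
Tree: B1–B2

Each bag holds 3 vertices, so the decomposition has width 2, which upper-bounds the treewidth. For the lower bound, G contains the cycle 3–0–1–2–3, so G is not a forest; only forests have treewidth ≤ 1, hence tw(G) ≥ 2. Hence tw(G) = 2 exactly.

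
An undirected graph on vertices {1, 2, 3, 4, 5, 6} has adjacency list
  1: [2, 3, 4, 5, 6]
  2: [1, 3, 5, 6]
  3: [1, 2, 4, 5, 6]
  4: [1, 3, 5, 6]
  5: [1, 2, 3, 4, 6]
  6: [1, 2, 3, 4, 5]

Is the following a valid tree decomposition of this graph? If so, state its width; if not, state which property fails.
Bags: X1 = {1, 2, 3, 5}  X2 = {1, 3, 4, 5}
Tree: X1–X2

No — vertex 6 appears in no bag.

A tree decomposition must satisfy three properties: every vertex lies in some bag; for every edge, both endpoints lie together in some bag; and for every vertex, the bags containing it form a connected subtree. Here vertex 6 appears in no bag, so the decomposition is invalid.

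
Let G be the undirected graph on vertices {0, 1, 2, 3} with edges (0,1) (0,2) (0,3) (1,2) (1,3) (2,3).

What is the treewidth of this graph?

A width-3 tree decomposition is:
Bags: B1 = {0, 1, 2, 3}
Tree: (single bag)
With just one bag of size 4, the width is 4 − 1 = 3, so tw(G) ≤ 3. Conversely, {0, 1, 2, 3} is a clique of size 4, and the vertices of any clique must share a bag in every tree decomposition; so some bag has ≥ 4 vertices and tw(G) ≥ 3. Therefore the treewidth is 3.

3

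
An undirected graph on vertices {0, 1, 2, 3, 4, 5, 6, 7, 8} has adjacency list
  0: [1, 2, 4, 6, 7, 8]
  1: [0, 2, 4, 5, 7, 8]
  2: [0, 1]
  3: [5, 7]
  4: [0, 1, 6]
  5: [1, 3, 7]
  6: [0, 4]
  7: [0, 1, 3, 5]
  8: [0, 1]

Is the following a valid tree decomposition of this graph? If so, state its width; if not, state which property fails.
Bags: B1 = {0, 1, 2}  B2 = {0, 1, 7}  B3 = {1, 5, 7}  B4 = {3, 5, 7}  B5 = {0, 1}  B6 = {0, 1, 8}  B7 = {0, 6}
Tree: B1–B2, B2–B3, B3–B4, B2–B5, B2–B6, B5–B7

No — vertex 4 appears in no bag.

A tree decomposition must satisfy three properties: every vertex lies in some bag; for every edge, both endpoints lie together in some bag; and for every vertex, the bags containing it form a connected subtree. Here vertex 4 appears in no bag, so the decomposition is invalid.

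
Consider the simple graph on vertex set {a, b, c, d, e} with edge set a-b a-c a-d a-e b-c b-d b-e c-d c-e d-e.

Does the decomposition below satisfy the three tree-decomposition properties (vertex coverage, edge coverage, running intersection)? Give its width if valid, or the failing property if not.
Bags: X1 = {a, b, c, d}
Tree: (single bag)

A tree decomposition must satisfy three properties: every vertex lies in some bag; for every edge, both endpoints lie together in some bag; and for every vertex, the bags containing it form a connected subtree. Here vertex e appears in no bag, so the decomposition is invalid.

No — vertex e appears in no bag.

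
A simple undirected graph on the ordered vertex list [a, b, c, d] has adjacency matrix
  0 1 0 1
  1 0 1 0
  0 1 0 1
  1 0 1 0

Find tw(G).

2

A width-2 tree decomposition is:
Bags: B1 = {a, b, d}  B2 = {b, c, d}
Tree: B1–B2
The largest bag has 3 vertices, giving width 2; this decomposition certifies tw(G) ≤ 2. For the lower bound, G contains the cycle d–a–b–c–d, so G is not a forest; only forests have treewidth ≤ 1, hence tw(G) ≥ 2. Hence tw(G) = 2 exactly.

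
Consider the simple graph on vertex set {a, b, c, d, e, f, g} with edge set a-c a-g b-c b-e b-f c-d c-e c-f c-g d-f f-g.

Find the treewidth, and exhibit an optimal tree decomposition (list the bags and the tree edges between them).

Treewidth 2.
One optimal decomposition is:
Bags: B1 = {c, f, g}  B2 = {a, c, g}  B3 = {b, c, f}  B4 = {b, c, e}  B5 = {c, d, f}
Tree: B1–B2, B1–B3, B3–B4, B3–B5

Every bag has size at most 3, so the width is 3 − 1 = 2 and tw(G) ≤ 2. On the other hand G contains the 3-clique {a, c, g}. A clique must lie in a single bag of any decomposition, so no decomposition can have width below 2. The upper and lower bounds meet at 2, so that is the treewidth.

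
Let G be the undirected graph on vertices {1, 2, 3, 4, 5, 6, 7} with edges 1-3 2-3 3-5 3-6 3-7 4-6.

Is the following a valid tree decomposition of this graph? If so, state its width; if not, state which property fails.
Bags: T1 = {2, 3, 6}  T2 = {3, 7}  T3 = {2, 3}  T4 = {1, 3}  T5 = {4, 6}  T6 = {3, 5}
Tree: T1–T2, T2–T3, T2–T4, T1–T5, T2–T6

A tree decomposition must satisfy three properties: every vertex lies in some bag; for every edge, both endpoints lie together in some bag; and for every vertex, the bags containing it form a connected subtree. Here bags containing vertex 2 are not connected in the tree, so the decomposition is invalid.

No — bags containing vertex 2 are not connected in the tree.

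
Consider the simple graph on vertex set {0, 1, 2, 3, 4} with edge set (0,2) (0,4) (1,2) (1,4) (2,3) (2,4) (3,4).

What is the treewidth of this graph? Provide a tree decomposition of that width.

Treewidth 2.
Bags: B1 = {2, 3, 4}  B2 = {0, 2, 4}  B3 = {1, 2, 4}
Tree: B1–B2, B2–B3

Every bag has size at most 3, so the width is 3 − 1 = 2 and tw(G) ≤ 2. Conversely, {0, 2, 4} is a clique of size 3, and the vertices of any clique must share a bag in every tree decomposition; so some bag has ≥ 3 vertices and tw(G) ≥ 2. Therefore the treewidth is 2.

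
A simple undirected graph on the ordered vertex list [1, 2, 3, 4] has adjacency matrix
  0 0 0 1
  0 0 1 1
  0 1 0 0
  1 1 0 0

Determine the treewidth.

A width-1 tree decomposition is:
Bags: B1 = {2, 3}  B2 = {2, 4}  B3 = {1, 4}
Tree: B1–B2, B2–B3
Every bag has size at most 2, so the width is 2 − 1 = 1 and tw(G) ≤ 1. Any graph with an edge has treewidth ≥ 1, and G has the edge 3–2. The upper and lower bounds meet at 1, so that is the treewidth.

1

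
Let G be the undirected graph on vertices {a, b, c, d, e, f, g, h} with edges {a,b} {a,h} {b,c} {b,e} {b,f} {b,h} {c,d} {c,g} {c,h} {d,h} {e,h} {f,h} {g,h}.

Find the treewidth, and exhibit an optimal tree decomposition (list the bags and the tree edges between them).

The largest bag has 3 vertices, giving width 2; this decomposition certifies tw(G) ≤ 2. For the lower bound, the 3 vertices {c, d, h} are pairwise adjacent, and any tree decomposition puts a clique entirely inside one bag — forcing width ≥ 2. Hence tw(G) = 2 exactly.

Treewidth 2.
One optimal decomposition is:
Bags: B1 = {b, c, h}  B2 = {c, d, h}  B3 = {b, e, h}  B4 = {a, b, h}  B5 = {b, f, h}  B6 = {c, g, h}
Tree: B1–B2, B1–B3, B3–B4, B4–B5, B1–B6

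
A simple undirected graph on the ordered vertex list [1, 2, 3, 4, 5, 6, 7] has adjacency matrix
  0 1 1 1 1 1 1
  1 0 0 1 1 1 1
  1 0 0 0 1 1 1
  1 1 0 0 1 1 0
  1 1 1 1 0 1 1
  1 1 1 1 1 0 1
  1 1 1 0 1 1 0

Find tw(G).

A width-4 tree decomposition is:
Bags: B1 = {1, 3, 5, 6, 7}  B2 = {1, 2, 5, 6, 7}  B3 = {1, 2, 4, 5, 6}
Tree: B1–B2, B2–B3
The largest bag has 5 vertices, giving width 4; this decomposition certifies tw(G) ≤ 4. On the other hand G contains the 5-clique {1, 2, 4, 5, 6}. A clique must lie in a single bag of any decomposition, so no decomposition can have width below 4. Combining the bounds, tw(G) = 4.

4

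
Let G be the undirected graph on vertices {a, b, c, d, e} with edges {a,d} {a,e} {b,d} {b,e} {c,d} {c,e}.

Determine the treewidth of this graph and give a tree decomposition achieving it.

Treewidth 2.
Bags: B1 = {b, d, e}  B2 = {c, d, e}  B3 = {a, d, e}
Tree: B1–B2, B2–B3

Each bag holds 3 vertices, so the decomposition has width 2, which upper-bounds the treewidth. For the lower bound, G contains the cycle d–b–e–c–d, so G is not a forest; only forests have treewidth ≤ 1, hence tw(G) ≥ 2. The upper and lower bounds meet at 2, so that is the treewidth.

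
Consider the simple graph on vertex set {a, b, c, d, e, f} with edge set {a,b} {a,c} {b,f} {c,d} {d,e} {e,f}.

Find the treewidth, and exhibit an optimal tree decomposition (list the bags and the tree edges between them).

Each bag holds 3 vertices, so the decomposition has width 2, which upper-bounds the treewidth. Since e–d–c–a–b–f–e is a cycle in G, G is not acyclic. Forests are exactly the graphs of treewidth ≤ 1, so tw(G) ≥ 2. Hence tw(G) = 2 exactly.

Treewidth 2.
One such decomposition:
Bags: B1 = {c, d, e}  B2 = {a, c, e}  B3 = {a, b, e}  B4 = {b, e, f}
Tree: B1–B2, B2–B3, B3–B4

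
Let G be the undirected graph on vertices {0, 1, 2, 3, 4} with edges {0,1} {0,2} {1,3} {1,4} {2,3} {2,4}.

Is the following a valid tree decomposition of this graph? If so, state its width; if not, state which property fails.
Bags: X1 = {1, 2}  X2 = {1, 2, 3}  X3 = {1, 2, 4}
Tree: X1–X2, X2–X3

A tree decomposition must satisfy three properties: every vertex lies in some bag; for every edge, both endpoints lie together in some bag; and for every vertex, the bags containing it form a connected subtree. Here vertex 0 appears in no bag, so the decomposition is invalid.

No — vertex 0 appears in no bag.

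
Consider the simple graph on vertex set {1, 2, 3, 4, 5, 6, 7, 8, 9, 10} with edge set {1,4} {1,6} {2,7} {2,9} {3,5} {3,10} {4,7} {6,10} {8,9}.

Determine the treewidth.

A width-1 tree decomposition is:
Bags: B1 = {3, 5}  B2 = {3, 10}  B3 = {6, 10}  B4 = {1, 6}  B5 = {1, 4}  B6 = {4, 7}  B7 = {2, 7}  B8 = {2, 9}  B9 = {8, 9}
Tree: B1–B2, B2–B3, B3–B4, B4–B5, B5–B6, B6–B7, B7–B8, B8–B9
The largest bag has 2 vertices, giving width 1; this decomposition certifies tw(G) ≤ 1. Since G has at least one edge (e.g. 5–3), it is not an edgeless graph, so tw(G) ≥ 1. The upper and lower bounds meet at 1, so that is the treewidth.

1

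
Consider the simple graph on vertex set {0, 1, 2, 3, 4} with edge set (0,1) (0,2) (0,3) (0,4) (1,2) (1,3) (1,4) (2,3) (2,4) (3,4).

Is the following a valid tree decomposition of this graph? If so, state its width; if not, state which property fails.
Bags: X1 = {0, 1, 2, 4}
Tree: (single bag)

A tree decomposition must satisfy three properties: every vertex lies in some bag; for every edge, both endpoints lie together in some bag; and for every vertex, the bags containing it form a connected subtree. Here vertex 3 appears in no bag, so the decomposition is invalid.

No — vertex 3 appears in no bag.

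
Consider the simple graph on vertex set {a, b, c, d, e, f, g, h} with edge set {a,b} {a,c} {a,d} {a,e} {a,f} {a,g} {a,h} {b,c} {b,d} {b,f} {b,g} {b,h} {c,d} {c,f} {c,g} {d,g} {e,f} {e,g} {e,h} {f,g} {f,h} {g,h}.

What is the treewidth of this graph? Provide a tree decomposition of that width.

Treewidth 4.
Bags: B1 = {a, b, f, g, h}  B2 = {a, b, c, f, g}  B3 = {a, b, c, d, g}  B4 = {a, e, f, g, h}
Tree: B1–B2, B2–B3, B1–B4

The largest bag has 5 vertices, giving width 4; this decomposition certifies tw(G) ≤ 4. On the other hand G contains the 5-clique {a, b, c, d, g}. A clique must lie in a single bag of any decomposition, so no decomposition can have width below 4. Therefore the treewidth is 4.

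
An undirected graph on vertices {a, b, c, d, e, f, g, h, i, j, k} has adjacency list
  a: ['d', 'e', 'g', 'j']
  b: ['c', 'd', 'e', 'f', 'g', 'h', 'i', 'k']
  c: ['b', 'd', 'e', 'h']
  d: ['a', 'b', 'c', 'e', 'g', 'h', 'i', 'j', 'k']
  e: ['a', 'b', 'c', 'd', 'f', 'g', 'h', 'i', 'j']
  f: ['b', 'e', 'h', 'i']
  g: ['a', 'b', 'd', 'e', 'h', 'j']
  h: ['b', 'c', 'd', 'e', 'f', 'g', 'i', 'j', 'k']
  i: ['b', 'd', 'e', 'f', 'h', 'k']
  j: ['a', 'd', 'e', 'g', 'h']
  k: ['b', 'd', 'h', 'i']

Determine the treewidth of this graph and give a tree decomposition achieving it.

Treewidth 4.
One such decomposition:
Bags: B1 = {b, c, d, e, h}  B2 = {b, d, e, h, i}  B3 = {b, e, f, h, i}  B4 = {b, d, h, i, k}  B5 = {b, d, e, g, h}  B6 = {d, e, g, h, j}  B7 = {a, d, e, g, j}
Tree: B1–B2, B2–B3, B2–B4, B2–B5, B5–B6, B6–B7

Every bag has size at most 5, so the width is 5 − 1 = 4 and tw(G) ≤ 4. On the other hand G contains the 5-clique {d, e, g, h, j}. A clique must lie in a single bag of any decomposition, so no decomposition can have width below 4. Therefore the treewidth is 4.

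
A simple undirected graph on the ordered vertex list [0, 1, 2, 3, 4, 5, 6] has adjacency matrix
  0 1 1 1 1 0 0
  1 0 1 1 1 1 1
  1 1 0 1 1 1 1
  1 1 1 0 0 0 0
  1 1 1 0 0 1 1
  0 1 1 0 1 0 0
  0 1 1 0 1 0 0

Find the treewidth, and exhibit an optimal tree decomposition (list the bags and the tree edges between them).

Treewidth 3.
One optimal decomposition is:
Bags: B1 = {0, 1, 2, 4}  B2 = {1, 2, 4, 6}  B3 = {1, 2, 4, 5}  B4 = {0, 1, 2, 3}
Tree: B1–B2, B1–B3, B1–B4

The largest bag has 4 vertices, giving width 3; this decomposition certifies tw(G) ≤ 3. On the other hand G contains the 4-clique {0, 1, 2, 3}. A clique must lie in a single bag of any decomposition, so no decomposition can have width below 3. Combining the bounds, tw(G) = 3.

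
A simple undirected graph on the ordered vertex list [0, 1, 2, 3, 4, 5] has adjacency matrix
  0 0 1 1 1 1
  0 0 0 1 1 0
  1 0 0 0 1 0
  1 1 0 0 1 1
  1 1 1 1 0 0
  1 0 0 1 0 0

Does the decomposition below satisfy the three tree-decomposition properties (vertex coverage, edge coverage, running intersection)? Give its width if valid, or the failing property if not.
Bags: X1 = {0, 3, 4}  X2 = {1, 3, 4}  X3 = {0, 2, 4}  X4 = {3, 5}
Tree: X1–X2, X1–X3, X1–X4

A tree decomposition must satisfy three properties: every vertex lies in some bag; for every edge, both endpoints lie together in some bag; and for every vertex, the bags containing it form a connected subtree. Here edge (0,5) lies in no bag, so the decomposition is invalid.

No — edge (0,5) lies in no bag.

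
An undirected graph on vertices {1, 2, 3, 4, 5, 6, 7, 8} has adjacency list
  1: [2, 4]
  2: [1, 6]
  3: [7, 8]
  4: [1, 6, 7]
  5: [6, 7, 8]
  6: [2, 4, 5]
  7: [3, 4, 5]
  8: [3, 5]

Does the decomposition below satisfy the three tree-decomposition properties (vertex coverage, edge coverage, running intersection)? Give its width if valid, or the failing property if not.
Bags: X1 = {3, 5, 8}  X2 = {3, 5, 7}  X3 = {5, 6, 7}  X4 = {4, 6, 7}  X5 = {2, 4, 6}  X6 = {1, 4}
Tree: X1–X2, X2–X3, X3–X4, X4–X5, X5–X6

No — edge (2,1) lies in no bag.

A tree decomposition must satisfy three properties: every vertex lies in some bag; for every edge, both endpoints lie together in some bag; and for every vertex, the bags containing it form a connected subtree. Here edge (2,1) lies in no bag, so the decomposition is invalid.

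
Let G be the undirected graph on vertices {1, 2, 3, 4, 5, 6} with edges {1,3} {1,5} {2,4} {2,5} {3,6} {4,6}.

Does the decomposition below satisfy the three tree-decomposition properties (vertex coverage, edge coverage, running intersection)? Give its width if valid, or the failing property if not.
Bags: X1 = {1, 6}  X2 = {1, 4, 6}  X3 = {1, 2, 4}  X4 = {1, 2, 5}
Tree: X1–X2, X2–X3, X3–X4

No — vertex 3 appears in no bag.

A tree decomposition must satisfy three properties: every vertex lies in some bag; for every edge, both endpoints lie together in some bag; and for every vertex, the bags containing it form a connected subtree. Here vertex 3 appears in no bag, so the decomposition is invalid.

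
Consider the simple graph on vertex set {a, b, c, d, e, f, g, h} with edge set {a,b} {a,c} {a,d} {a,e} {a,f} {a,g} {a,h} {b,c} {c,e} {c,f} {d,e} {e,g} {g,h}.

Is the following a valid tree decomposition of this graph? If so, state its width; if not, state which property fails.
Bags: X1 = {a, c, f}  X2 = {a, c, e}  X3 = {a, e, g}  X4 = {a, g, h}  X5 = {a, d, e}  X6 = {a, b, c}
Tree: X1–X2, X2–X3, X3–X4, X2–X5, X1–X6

Yes; width 2.

Every vertex of G appears in some bag (union = {a, b, c, d, e, f, g, h}); every edge is covered by a bag; and for each vertex v the set of bags containing v is connected in the bag tree. The decomposition is therefore valid. The largest bag has 3 vertices, so the width is 2.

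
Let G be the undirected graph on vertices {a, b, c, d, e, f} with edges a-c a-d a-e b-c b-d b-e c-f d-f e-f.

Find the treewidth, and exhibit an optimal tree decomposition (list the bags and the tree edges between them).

Every bag has size at most 4, so the width is 4 − 1 = 3 and tw(G) ≤ 3. For the lower bound: the 4 vertex sets {a,d}, {c,f}, {b}, {e} are disjoint, each induces a connected subgraph, and every pair is joined by at least one edge of G. Contracting each set to a single vertex therefore yields K_{4} as a minor, and since treewidth is minor-monotone, tw(G) ≥ tw(K_{4}) = 3. Combining the bounds, tw(G) = 3.

Treewidth 3.
Bags: B1 = {a, b, d, f}  B2 = {a, b, c, f}  B3 = {a, b, e, f}
Tree: B1–B2, B2–B3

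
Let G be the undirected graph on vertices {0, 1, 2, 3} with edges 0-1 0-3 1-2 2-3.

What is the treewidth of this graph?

A width-2 tree decomposition is:
Bags: B1 = {0, 1, 3}  B2 = {1, 2, 3}
Tree: B1–B2
The largest bag has 3 vertices, giving width 2; this decomposition certifies tw(G) ≤ 2. Since 1–0–3–2–1 is a cycle in G, G is not acyclic. Forests are exactly the graphs of treewidth ≤ 1, so tw(G) ≥ 2. Hence tw(G) = 2 exactly.

2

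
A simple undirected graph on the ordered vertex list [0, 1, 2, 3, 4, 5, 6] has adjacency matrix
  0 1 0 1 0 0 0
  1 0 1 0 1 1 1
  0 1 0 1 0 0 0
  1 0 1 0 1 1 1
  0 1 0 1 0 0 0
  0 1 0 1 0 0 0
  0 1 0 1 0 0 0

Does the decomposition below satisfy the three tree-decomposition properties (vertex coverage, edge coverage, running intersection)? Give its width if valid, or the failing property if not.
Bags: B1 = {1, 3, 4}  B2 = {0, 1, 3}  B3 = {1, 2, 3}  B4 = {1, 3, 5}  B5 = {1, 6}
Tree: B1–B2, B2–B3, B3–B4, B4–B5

A tree decomposition must satisfy three properties: every vertex lies in some bag; for every edge, both endpoints lie together in some bag; and for every vertex, the bags containing it form a connected subtree. Here edge (3,6) lies in no bag, so the decomposition is invalid.

No — edge (3,6) lies in no bag.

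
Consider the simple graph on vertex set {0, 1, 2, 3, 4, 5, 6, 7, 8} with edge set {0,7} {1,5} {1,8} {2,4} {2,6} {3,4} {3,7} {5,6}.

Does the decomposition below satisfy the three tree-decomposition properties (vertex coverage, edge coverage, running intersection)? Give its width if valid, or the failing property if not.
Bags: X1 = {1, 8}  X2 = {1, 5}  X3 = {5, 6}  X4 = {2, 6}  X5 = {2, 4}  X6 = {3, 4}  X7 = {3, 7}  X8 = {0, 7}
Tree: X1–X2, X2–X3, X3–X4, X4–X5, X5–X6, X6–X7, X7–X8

Vertex coverage: the bags together contain {0, 1, 2, 3, 4, 5, 6, 7, 8}, the full vertex set. Edge coverage: each edge of G has both endpoints in at least one bag. Running intersection: for every vertex, the bags containing it form a connected subtree. All three properties hold, so this is a valid tree decomposition of width max|bag| − 1 = 1, and hence tw(G) ≤ 1.

Yes; width 1.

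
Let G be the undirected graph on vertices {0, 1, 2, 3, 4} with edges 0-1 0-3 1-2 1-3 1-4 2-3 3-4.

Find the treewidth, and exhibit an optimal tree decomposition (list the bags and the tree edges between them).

Treewidth 2.
One optimal decomposition is:
Bags: B1 = {0, 1, 3}  B2 = {1, 2, 3}  B3 = {1, 3, 4}
Tree: B1–B2, B1–B3

The largest bag has 3 vertices, giving width 2; this decomposition certifies tw(G) ≤ 2. For the lower bound, the 3 vertices {0, 1, 3} are pairwise adjacent, and any tree decomposition puts a clique entirely inside one bag — forcing width ≥ 2. The upper and lower bounds meet at 2, so that is the treewidth.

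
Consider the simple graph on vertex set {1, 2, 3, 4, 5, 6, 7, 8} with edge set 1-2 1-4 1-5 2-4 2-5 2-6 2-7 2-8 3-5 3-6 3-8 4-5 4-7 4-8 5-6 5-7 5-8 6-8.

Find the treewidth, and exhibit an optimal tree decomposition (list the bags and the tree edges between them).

Treewidth 3.
One such decomposition:
Bags: B1 = {2, 4, 5, 8}  B2 = {1, 2, 4, 5}  B3 = {2, 5, 6, 8}  B4 = {2, 4, 5, 7}  B5 = {3, 5, 6, 8}
Tree: B1–B2, B1–B3, B1–B4, B3–B5

Every bag has size at most 4, so the width is 4 − 1 = 3 and tw(G) ≤ 3. Conversely, {2, 4, 5, 8} is a clique of size 4, and the vertices of any clique must share a bag in every tree decomposition; so some bag has ≥ 4 vertices and tw(G) ≥ 3. Hence tw(G) = 3 exactly.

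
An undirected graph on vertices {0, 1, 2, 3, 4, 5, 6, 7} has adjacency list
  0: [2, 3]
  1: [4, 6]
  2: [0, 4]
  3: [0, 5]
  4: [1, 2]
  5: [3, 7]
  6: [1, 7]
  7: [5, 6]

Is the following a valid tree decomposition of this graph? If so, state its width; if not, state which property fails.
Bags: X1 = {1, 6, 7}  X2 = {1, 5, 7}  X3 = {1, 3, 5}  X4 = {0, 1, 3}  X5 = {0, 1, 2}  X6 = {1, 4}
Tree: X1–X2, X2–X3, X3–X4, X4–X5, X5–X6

No — edge (2,4) lies in no bag.

A tree decomposition must satisfy three properties: every vertex lies in some bag; for every edge, both endpoints lie together in some bag; and for every vertex, the bags containing it form a connected subtree. Here edge (2,4) lies in no bag, so the decomposition is invalid.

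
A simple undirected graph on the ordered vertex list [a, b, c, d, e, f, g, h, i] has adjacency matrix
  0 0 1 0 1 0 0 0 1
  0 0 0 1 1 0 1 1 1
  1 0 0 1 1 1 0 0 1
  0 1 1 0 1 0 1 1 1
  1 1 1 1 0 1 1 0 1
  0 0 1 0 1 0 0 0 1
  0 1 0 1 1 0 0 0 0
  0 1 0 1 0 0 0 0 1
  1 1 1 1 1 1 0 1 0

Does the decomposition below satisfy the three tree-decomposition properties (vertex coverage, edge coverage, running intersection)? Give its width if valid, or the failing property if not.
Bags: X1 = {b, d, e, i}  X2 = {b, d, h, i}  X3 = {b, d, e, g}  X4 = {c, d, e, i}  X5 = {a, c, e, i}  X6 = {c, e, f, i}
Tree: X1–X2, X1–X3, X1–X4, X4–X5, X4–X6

Checking the three conditions: (i) the bags cover all of {a, b, c, d, e, f, g, h, i}; (ii) for each edge, some bag contains both endpoints; (iii) the bags containing any fixed vertex form a subtree. All hold, so the decomposition is valid with width 4 − 1 = 3.

Yes; width 3.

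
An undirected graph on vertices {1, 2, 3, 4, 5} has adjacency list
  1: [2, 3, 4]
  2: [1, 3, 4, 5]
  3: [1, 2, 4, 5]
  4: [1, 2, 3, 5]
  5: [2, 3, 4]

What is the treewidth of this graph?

A width-3 tree decomposition is:
Bags: B1 = {1, 2, 3, 4}  B2 = {2, 3, 4, 5}
Tree: B1–B2
The largest bag has 4 vertices, giving width 3; this decomposition certifies tw(G) ≤ 3. For the lower bound, the 4 vertices {1, 2, 3, 4} are pairwise adjacent, and any tree decomposition puts a clique entirely inside one bag — forcing width ≥ 3. Hence tw(G) = 3 exactly.

3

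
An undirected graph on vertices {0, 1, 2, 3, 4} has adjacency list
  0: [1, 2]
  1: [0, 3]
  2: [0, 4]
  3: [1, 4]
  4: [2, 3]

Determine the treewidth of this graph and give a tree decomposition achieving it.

The largest bag has 3 vertices, giving width 2; this decomposition certifies tw(G) ≤ 2. For the lower bound, G contains the cycle 1–3–4–2–0–1, so G is not a forest; only forests have treewidth ≤ 1, hence tw(G) ≥ 2. Hence tw(G) = 2 exactly.

Treewidth 2.
One such decomposition:
Bags: B1 = {1, 3, 4}  B2 = {1, 2, 4}  B3 = {0, 1, 2}
Tree: B1–B2, B2–B3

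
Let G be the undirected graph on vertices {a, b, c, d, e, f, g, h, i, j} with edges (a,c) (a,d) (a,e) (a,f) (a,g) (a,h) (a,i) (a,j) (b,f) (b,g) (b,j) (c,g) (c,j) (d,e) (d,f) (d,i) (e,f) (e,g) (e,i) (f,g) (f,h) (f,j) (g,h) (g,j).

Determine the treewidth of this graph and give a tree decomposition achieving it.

The largest bag has 4 vertices, giving width 3; this decomposition certifies tw(G) ≤ 3. For the lower bound, the 4 vertices {a, c, g, j} are pairwise adjacent, and any tree decomposition puts a clique entirely inside one bag — forcing width ≥ 3. Combining the bounds, tw(G) = 3.

Treewidth 3.
Bags: B1 = {a, f, g, j}  B2 = {a, c, g, j}  B3 = {b, f, g, j}  B4 = {a, e, f, g}  B5 = {a, f, g, h}  B6 = {a, d, e, f}  B7 = {a, d, e, i}
Tree: B1–B2, B1–B3, B1–B4, B4–B5, B4–B6, B6–B7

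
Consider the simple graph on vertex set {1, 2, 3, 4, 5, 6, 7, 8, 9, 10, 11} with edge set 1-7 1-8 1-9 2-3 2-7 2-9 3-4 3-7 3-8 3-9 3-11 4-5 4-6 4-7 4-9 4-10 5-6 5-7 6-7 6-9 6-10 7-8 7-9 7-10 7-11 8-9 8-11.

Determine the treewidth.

3

A width-3 tree decomposition is:
Bags: B1 = {3, 4, 7, 9}  B2 = {3, 7, 8, 9}  B3 = {2, 3, 7, 9}  B4 = {3, 7, 8, 11}  B5 = {4, 6, 7, 9}  B6 = {4, 5, 6, 7}  B7 = {1, 7, 8, 9}  B8 = {4, 6, 7, 10}
Tree: B1–B2, B2–B3, B2–B4, B1–B5, B5–B6, B2–B7, B6–B8
The largest bag has 4 vertices, giving width 3; this decomposition certifies tw(G) ≤ 3. On the other hand G contains the 4-clique {1, 7, 8, 9}. A clique must lie in a single bag of any decomposition, so no decomposition can have width below 3. Combining the bounds, tw(G) = 3.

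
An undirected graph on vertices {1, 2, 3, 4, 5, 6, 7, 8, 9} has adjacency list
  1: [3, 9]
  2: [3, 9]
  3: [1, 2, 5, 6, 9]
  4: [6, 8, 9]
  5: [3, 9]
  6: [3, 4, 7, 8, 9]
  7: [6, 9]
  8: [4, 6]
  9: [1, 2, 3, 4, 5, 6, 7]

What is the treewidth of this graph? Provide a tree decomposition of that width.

Each bag holds 3 vertices, so the decomposition has width 2, which upper-bounds the treewidth. On the other hand G contains the 3-clique {4, 6, 8}. A clique must lie in a single bag of any decomposition, so no decomposition can have width below 2. Therefore the treewidth is 2.

Treewidth 2.
One such decomposition:
Bags: B1 = {6, 7, 9}  B2 = {3, 6, 9}  B3 = {3, 5, 9}  B4 = {1, 3, 9}  B5 = {4, 6, 9}  B6 = {2, 3, 9}  B7 = {4, 6, 8}
Tree: B1–B2, B2–B3, B2–B4, B1–B5, B4–B6, B5–B7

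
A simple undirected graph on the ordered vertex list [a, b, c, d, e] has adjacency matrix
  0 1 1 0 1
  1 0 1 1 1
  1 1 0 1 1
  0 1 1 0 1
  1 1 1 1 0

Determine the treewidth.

A width-3 tree decomposition is:
Bags: B1 = {a, b, c, e}  B2 = {b, c, d, e}
Tree: B1–B2
Every bag has size at most 4, so the width is 4 − 1 = 3 and tw(G) ≤ 3. Conversely, {b, c, d, e} is a clique of size 4, and the vertices of any clique must share a bag in every tree decomposition; so some bag has ≥ 4 vertices and tw(G) ≥ 3. Hence tw(G) = 3 exactly.

3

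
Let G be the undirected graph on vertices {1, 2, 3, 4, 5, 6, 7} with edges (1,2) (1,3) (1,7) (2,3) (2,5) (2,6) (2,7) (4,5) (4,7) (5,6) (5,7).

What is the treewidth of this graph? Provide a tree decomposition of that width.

Every bag has size at most 3, so the width is 3 − 1 = 2 and tw(G) ≤ 2. Conversely, {1, 2, 3} is a clique of size 3, and the vertices of any clique must share a bag in every tree decomposition; so some bag has ≥ 3 vertices and tw(G) ≥ 2. Combining the bounds, tw(G) = 2.

Treewidth 2.
One optimal decomposition is:
Bags: B1 = {2, 5, 7}  B2 = {1, 2, 7}  B3 = {4, 5, 7}  B4 = {2, 5, 6}  B5 = {1, 2, 3}
Tree: B1–B2, B1–B3, B1–B4, B2–B5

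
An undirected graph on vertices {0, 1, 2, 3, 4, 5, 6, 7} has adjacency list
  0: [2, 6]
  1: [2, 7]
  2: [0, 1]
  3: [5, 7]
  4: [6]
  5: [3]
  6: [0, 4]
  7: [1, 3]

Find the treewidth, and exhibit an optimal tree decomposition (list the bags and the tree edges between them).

Treewidth 1.
One optimal decomposition is:
Bags: B1 = {4, 6}  B2 = {0, 6}  B3 = {0, 2}  B4 = {1, 2}  B5 = {1, 7}  B6 = {3, 7}  B7 = {3, 5}
Tree: B1–B2, B2–B3, B3–B4, B4–B5, B5–B6, B6–B7

Every bag has size at most 2, so the width is 2 − 1 = 1 and tw(G) ≤ 1. G has an edge, so its treewidth is at least 1. Combining the bounds, tw(G) = 1.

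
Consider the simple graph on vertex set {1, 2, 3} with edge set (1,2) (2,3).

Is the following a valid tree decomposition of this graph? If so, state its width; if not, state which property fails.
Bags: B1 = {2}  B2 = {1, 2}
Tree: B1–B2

A tree decomposition must satisfy three properties: every vertex lies in some bag; for every edge, both endpoints lie together in some bag; and for every vertex, the bags containing it form a connected subtree. Here vertex 3 appears in no bag, so the decomposition is invalid.

No — vertex 3 appears in no bag.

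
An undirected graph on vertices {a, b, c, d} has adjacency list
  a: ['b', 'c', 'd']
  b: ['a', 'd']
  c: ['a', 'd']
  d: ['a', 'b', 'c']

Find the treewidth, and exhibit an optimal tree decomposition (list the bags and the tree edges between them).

Treewidth 2.
Bags: B1 = {a, c, d}  B2 = {a, b, d}
Tree: B1–B2

Each bag holds 3 vertices, so the decomposition has width 2, which upper-bounds the treewidth. For the lower bound, the 3 vertices {a, c, d} are pairwise adjacent, and any tree decomposition puts a clique entirely inside one bag — forcing width ≥ 2. Combining the bounds, tw(G) = 2.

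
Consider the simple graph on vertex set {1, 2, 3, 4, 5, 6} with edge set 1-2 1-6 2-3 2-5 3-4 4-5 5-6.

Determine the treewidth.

A width-2 tree decomposition is:
Bags: B1 = {3, 4, 5}  B2 = {2, 3, 5}  B3 = {2, 5, 6}  B4 = {1, 2, 6}
Tree: B1–B2, B2–B3, B3–B4
Each bag holds 3 vertices, so the decomposition has width 2, which upper-bounds the treewidth. Since 4–3–2–5–4 is a cycle in G, G is not acyclic. Forests are exactly the graphs of treewidth ≤ 1, so tw(G) ≥ 2. Therefore the treewidth is 2.

2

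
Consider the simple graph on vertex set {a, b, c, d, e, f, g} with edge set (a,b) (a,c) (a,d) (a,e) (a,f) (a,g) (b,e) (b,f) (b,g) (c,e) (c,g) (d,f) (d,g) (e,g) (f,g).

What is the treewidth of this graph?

A width-3 tree decomposition is:
Bags: B1 = {a, b, f, g}  B2 = {a, b, e, g}  B3 = {a, c, e, g}  B4 = {a, d, f, g}
Tree: B1–B2, B2–B3, B1–B4
Every bag has size at most 4, so the width is 4 − 1 = 3 and tw(G) ≤ 3. For the lower bound, the 4 vertices {a, c, e, g} are pairwise adjacent, and any tree decomposition puts a clique entirely inside one bag — forcing width ≥ 3. Hence tw(G) = 3 exactly.

3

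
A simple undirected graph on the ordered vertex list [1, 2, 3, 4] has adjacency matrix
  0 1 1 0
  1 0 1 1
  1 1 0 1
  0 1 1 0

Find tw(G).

2

A width-2 tree decomposition is:
Bags: B1 = {1, 2, 3}  B2 = {2, 3, 4}
Tree: B1–B2
The largest bag has 3 vertices, giving width 2; this decomposition certifies tw(G) ≤ 2. Conversely, {1, 2, 3} is a clique of size 3, and the vertices of any clique must share a bag in every tree decomposition; so some bag has ≥ 3 vertices and tw(G) ≥ 2. Therefore the treewidth is 2.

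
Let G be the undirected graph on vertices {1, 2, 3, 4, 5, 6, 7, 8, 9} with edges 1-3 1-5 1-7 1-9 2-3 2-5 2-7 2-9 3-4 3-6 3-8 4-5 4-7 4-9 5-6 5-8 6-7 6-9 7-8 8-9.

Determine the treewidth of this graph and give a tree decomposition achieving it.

Treewidth 4.
One such decomposition:
Bags: B1 = {1, 3, 5, 7, 9}  B2 = {2, 3, 5, 7, 9}  B3 = {3, 4, 5, 7, 9}  B4 = {3, 5, 6, 7, 9}  B5 = {3, 5, 7, 8, 9}
Tree: B1–B2, B2–B3, B3–B4, B4–B5

Each bag holds 5 vertices, so the decomposition has width 4, which upper-bounds the treewidth. For the lower bound: the 5 vertex sets {1,7}, {2,3}, {4,9}, {5}, {6} are disjoint, each induces a connected subgraph, and every pair is joined by at least one edge of G. Contracting each set to a single vertex therefore yields K_{5} as a minor, and since treewidth is minor-monotone, tw(G) ≥ tw(K_{5}) = 4. Combining the bounds, tw(G) = 4.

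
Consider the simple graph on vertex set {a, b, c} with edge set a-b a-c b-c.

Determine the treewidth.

2

A width-2 tree decomposition is:
Bags: B1 = {a, b, c}
Tree: (single bag)
With just one bag of size 3, the width is 3 − 1 = 2, so tw(G) ≤ 2. For the lower bound, the 3 vertices {a, b, c} are pairwise adjacent, and any tree decomposition puts a clique entirely inside one bag — forcing width ≥ 2. Hence tw(G) = 2 exactly.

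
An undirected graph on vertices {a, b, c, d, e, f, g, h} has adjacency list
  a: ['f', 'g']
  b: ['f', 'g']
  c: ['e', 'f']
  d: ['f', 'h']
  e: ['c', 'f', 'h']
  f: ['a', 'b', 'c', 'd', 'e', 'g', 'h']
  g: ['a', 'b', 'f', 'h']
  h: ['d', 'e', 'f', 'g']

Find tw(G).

2

A width-2 tree decomposition is:
Bags: B1 = {f, g, h}  B2 = {e, f, h}  B3 = {d, f, h}  B4 = {b, f, g}  B5 = {a, f, g}  B6 = {c, e, f}
Tree: B1–B2, B2–B3, B1–B4, B4–B5, B2–B6
The largest bag has 3 vertices, giving width 2; this decomposition certifies tw(G) ≤ 2. On the other hand G contains the 3-clique {d, f, h}. A clique must lie in a single bag of any decomposition, so no decomposition can have width below 2. Hence tw(G) = 2 exactly.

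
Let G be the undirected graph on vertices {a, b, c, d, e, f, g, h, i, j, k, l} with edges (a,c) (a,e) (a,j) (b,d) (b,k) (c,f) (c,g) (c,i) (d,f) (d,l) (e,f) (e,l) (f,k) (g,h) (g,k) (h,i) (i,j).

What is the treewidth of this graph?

A width-3 tree decomposition is:
Bags: B1 = {b, d, k, l}  B2 = {d, f, k, l}  B3 = {e, f, k, l}  B4 = {e, f, g, k}  B5 = {c, e, f, g}  B6 = {a, c, e, g}  B7 = {a, c, g, h}  B8 = {a, c, h, i}  B9 = {a, h, i, j}
Tree: B1–B2, B2–B3, B3–B4, B4–B5, B5–B6, B6–B7, B7–B8, B8–B9
The largest bag has 4 vertices, giving width 3; this decomposition certifies tw(G) ≤ 3. For the lower bound: the 4 vertex sets {b,d,l}, {k}, {f}, {a,c,e,g} are disjoint, each induces a connected subgraph, and every pair is joined by at least one edge of G. Contracting each set to a single vertex therefore yields K_{4} as a minor, and since treewidth is minor-monotone, tw(G) ≥ tw(K_{4}) = 3. Hence tw(G) = 3 exactly.

3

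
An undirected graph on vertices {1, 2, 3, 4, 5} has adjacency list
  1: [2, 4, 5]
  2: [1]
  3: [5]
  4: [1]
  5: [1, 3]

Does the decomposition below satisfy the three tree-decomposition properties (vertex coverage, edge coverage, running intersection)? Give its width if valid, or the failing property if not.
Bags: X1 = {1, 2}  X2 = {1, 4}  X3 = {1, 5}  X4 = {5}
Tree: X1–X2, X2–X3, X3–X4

A tree decomposition must satisfy three properties: every vertex lies in some bag; for every edge, both endpoints lie together in some bag; and for every vertex, the bags containing it form a connected subtree. Here vertex 3 appears in no bag, so the decomposition is invalid.

No — vertex 3 appears in no bag.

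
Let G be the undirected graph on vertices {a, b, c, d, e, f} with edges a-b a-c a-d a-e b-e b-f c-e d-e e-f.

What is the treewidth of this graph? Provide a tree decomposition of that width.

Treewidth 2.
Bags: B1 = {a, d, e}  B2 = {a, b, e}  B3 = {b, e, f}  B4 = {a, c, e}
Tree: B1–B2, B2–B3, B1–B4

Each bag holds 3 vertices, so the decomposition has width 2, which upper-bounds the treewidth. Conversely, {a, d, e} is a clique of size 3, and the vertices of any clique must share a bag in every tree decomposition; so some bag has ≥ 3 vertices and tw(G) ≥ 2. Hence tw(G) = 2 exactly.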